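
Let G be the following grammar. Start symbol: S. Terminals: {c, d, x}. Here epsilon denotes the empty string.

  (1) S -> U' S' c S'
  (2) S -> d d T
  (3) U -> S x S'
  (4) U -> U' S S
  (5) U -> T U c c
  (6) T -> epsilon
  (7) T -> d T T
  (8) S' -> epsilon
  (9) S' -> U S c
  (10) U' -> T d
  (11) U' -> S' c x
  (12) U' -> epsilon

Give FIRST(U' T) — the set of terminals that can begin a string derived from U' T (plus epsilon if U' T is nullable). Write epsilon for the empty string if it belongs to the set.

FIRST(T) = {epsilon, d}
FIRST(S) = {c, d}  (via U' S' c S')
FIRST(U) = {c, d}  (via S x S', U' S S, T U c c)
FIRST(S') = {epsilon, c, d}  (via U S c)
FIRST(U') = {epsilon, c, d}  (via T d, S' c x)
FIRST(U' T): take FIRST of each symbol in turn, carrying on past any symbol whose FIRST contains epsilon; result {epsilon, c, d}.

{epsilon, c, d}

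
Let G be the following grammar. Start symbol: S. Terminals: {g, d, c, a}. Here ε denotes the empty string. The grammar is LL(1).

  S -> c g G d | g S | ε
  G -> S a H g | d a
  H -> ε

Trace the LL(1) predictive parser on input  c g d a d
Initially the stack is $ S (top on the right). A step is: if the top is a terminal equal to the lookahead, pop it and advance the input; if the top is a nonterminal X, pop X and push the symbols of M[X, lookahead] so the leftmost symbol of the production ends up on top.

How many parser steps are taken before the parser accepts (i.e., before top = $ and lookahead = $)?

     Stack      Input        Action
  1  $ S        c g d a d $  expand S -> c g G d
  2  $ d G g c  c g d a d $  match c
  3  $ d G g    g d a d $    match g
  4  $ d G      d a d $      expand G -> d a
  5  $ d a d    d a d $      match d
  6  $ d a      a d $        match a
  7  $ d        d $          match d
Accept reached after 7 steps.

7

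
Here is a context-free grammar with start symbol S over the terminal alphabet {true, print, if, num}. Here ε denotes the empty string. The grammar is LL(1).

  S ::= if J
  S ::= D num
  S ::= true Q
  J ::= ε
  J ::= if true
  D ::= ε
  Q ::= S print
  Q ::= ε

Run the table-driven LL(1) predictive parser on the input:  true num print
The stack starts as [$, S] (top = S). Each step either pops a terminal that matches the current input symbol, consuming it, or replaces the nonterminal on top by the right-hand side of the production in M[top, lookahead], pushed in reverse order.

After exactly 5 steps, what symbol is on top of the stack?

     Stack          Input             Action
  1  $ S            true num print $  expand S ::= true Q
  2  $ Q true       true num print $  match true
  3  $ Q            num print $       expand Q ::= S print
  4  $ print S      num print $       expand S ::= D num
  5  $ print num D  num print $       expand D ::= ε
Stack after step 5: $ print num (top = num).

num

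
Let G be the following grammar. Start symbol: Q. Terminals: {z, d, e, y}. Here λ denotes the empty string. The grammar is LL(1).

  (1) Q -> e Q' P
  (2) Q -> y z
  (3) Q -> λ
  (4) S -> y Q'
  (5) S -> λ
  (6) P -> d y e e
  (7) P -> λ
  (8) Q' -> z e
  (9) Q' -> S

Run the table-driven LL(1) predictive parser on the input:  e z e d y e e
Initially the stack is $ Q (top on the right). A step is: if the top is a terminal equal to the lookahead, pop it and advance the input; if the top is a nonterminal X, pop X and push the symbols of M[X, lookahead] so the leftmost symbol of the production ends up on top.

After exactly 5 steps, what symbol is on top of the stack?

step 1: stack=$ Q  input=e z e d y e e $  — expand Q -> e Q' P
step 2: stack=$ P Q' e  input=e z e d y e e $  — match e
step 3: stack=$ P Q'  input=z e d y e e $  — expand Q' -> z e
step 4: stack=$ P e z  input=z e d y e e $  — match z
step 5: stack=$ P e  input=e d y e e $  — match e
Stack after step 5: $ P (top = P).

P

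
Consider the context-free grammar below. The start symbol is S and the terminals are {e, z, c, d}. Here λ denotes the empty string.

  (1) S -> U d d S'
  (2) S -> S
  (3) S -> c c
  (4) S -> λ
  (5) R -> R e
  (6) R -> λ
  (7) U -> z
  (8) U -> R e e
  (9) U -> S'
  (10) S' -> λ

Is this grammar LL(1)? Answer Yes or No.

No

FIRST(S) = {λ, c, d, e, z}
FIRST(R) = {λ, e}
FIRST(U) = {λ, e, z}
FIRST(S') = {λ}
FOLLOW(S) = {$}
FOLLOW(R) = {e}
FOLLOW(U) = {d}
FOLLOW(S') = {$, d}
Cell M[R, e] receives both R -> R e and R -> λ — the grammar is not LL(1).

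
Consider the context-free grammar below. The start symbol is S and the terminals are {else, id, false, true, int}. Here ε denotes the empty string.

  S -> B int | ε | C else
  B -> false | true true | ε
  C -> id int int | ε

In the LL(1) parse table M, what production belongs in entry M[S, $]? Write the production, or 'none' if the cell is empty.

FIRST(B) = {ε, false, true}
FIRST(C) = {ε, id}
FIRST(S) = {ε, else, false, id, int, true}  (via B int, C else)
FOLLOW(S) includes $ since S is the start symbol.
FOLLOW(S): S appears on no right-hand side. Thus FOLLOW(S) = {$}.
For S -> B int: FIRST(B int) = {false, int, true}, so it goes in M[S, t] for t ∈ {false, int, true}.
For S -> ε: FIRST(ε) = {ε}, so it goes in M[S, t] for t ∈ {}; since ε ∈ FIRST, also for every t ∈ FOLLOW(S) = {$}.
For S -> C else: FIRST(C else) = {else, id}, so it goes in M[S, t] for t ∈ {else, id}.

S -> ε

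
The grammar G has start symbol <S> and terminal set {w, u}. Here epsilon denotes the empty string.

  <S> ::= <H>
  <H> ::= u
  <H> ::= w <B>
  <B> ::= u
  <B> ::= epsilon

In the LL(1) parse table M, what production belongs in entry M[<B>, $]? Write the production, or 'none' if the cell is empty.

FIRST(<H>) = {u, w}
FIRST(<B>) = {epsilon, u}
FIRST(<S>) = {u, w}  (via <H>)
FOLLOW(<S>) includes $ since <S> is the start symbol.
FOLLOW(<H>): in <S>::=<H>, the suffix after <H> is empty, so FOLLOW(<H>) ⊇ FOLLOW(<S>) = {$}. Thus FOLLOW(<H>) = {$}.
FOLLOW(<B>): in <H>::=w <B>, the suffix after <B> is empty, so FOLLOW(<B>) ⊇ FOLLOW(<H>) = {$}. Thus FOLLOW(<B>) = {$}.
For <B> ::= u: FIRST(u) = {u}, so it goes in M[<B>, t] for t ∈ {u}.
For <B> ::= epsilon: FIRST(epsilon) = {epsilon}, so it goes in M[<B>, t] for t ∈ {}; since epsilon ∈ FIRST, also for every t ∈ FOLLOW(<B>) = {$}.

<B> ::= epsilon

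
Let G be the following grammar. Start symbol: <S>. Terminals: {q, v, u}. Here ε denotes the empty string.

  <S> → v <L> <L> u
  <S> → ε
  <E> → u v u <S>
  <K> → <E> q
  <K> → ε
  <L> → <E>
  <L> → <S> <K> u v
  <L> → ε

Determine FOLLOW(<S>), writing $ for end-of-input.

FIRST(<S>) = {ε, v}
FIRST(<E>) = {u}
FIRST(<K>) = {ε, u}  (via <E> q)
FIRST(<L>) = {ε, u, v}  (via <E>, <S> <K> u v)
FOLLOW(<S>) includes $ since <S> is the start symbol.
FOLLOW(<K>): in <L>→<S> <K> u v, <K> is followed by u v with FIRST {u}. Thus FOLLOW(<K>) = {u}.
FOLLOW(<L>): in <S>→v <L> <L> u (occurrence 1), <L> is followed by <L> u with FIRST {u, v}; in <S>→v <L> <L> u (occurrence 2), <L> is followed by u with FIRST {u}. Thus FOLLOW(<L>) = {u, v}.
FOLLOW(<E>): in <K>→<E> q, <E> is followed by q with FIRST {q}; in <L>→<E>, the suffix after <E> is empty, so FOLLOW(<E>) ⊇ FOLLOW(<L>) = {u, v}. Thus FOLLOW(<E>) = {q, u, v}.
FOLLOW(<S>): in <E>→u v u <S>, the suffix after <S> is empty, so FOLLOW(<S>) ⊇ FOLLOW(<E>) = {q, u, v}; in <L>→<S> <K> u v, <S> is followed by <K> u v with FIRST {u}. Thus FOLLOW(<S>) = {$, q, u, v}.

{$, q, u, v}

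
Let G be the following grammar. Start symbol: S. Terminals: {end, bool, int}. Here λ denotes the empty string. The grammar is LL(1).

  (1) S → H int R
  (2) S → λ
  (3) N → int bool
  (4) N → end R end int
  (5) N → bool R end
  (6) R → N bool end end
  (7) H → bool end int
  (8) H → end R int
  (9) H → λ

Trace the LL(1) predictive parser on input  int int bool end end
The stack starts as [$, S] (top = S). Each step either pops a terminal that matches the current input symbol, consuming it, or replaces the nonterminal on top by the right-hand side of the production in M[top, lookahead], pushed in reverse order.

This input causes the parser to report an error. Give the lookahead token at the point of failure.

step 1: stack=$ S  input=int int bool end end $  — expand S → H int R
step 2: stack=$ R int H  input=int int bool end end $  — expand H → λ
step 3: stack=$ R int  input=int int bool end end $  — match int
step 4: stack=$ R  input=int bool end end $  — expand R → N bool end end
step 5: stack=$ end end bool N  input=int bool end end $  — expand N → int bool
step 6: stack=$ end end bool bool int  input=int bool end end $  — match int
step 7: stack=$ end end bool bool  input=bool end end $  — match bool
step 8: stack=$ end end bool  input=end end $  — error: top is terminal bool but lookahead is end

end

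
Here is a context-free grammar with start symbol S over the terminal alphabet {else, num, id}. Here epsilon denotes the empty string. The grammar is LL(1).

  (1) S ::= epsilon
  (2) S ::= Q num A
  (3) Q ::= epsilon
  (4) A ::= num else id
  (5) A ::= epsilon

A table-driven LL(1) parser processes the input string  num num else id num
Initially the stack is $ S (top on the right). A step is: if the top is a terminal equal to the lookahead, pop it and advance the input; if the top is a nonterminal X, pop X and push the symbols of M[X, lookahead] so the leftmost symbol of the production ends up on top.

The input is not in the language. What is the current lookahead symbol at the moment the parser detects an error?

num

step 1: stack=$ S  input=num num else id num $  — expand S ::= Q num A
step 2: stack=$ A num Q  input=num num else id num $  — expand Q ::= epsilon
step 3: stack=$ A num  input=num num else id num $  — match num
step 4: stack=$ A  input=num else id num $  — expand A ::= num else id
step 5: stack=$ id else num  input=num else id num $  — match num
step 6: stack=$ id else  input=else id num $  — match else
step 7: stack=$ id  input=id num $  — match id
step 8: stack=$  input=num $  — error: stack empty but input remains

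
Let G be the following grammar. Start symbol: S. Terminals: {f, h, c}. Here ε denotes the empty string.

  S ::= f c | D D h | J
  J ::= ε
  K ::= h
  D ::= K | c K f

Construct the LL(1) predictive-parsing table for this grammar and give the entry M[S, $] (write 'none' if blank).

FIRST(J): from J::=ε we get {ε}. So FIRST(J) = {ε}.
FIRST(K): from K::=h we get {h}. So FIRST(K) = {h}.
FIRST(D): from D::=K we get {h}; from D::=c K f we get {c}. So FIRST(D) = {c, h}.
FIRST(S): from S::=f c we get {f}; from S::=D D h we get {c, h}; from S::=J we get {ε}. So FIRST(S) = {ε, c, f, h}.
FOLLOW(S) includes $ since S is the start symbol.
FOLLOW(S): S appears on no right-hand side. Thus FOLLOW(S) = {$}.
For S ::= f c: FIRST(f c) = {f}, so it goes in M[S, t] for t ∈ {f}.
For S ::= D D h: FIRST(D D h) = {c, h}, so it goes in M[S, t] for t ∈ {c, h}.
For S ::= J: FIRST(J) = {ε}, so it goes in M[S, t] for t ∈ {}; since ε ∈ FIRST, also for every t ∈ FOLLOW(S) = {$}.

S ::= J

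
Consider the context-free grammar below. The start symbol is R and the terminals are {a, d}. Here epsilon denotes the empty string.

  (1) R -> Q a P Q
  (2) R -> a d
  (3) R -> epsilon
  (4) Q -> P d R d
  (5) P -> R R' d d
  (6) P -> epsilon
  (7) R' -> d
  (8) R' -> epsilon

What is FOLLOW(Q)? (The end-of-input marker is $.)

{$, a, d}

FIRST(R'): from R'->d we get {d}; from R'->epsilon we get {epsilon}. So FIRST(R') = {epsilon, d}.
FIRST(R): from R->Q a P Q we get {a, d}; from R->a d we get {a}; from R->epsilon we get {epsilon}. So FIRST(R) = {epsilon, a, d}.
FIRST(P): from P->R R' d d we get {a, d}; from P->epsilon we get {epsilon}. So FIRST(P) = {epsilon, a, d}.
FIRST(Q): from Q->P d R d we get {a, d}. So FIRST(Q) = {a, d}.
FOLLOW(R) includes $ since R is the start symbol.
FOLLOW(R): in Q->P d R d, R is followed by d with FIRST {d}; in P->R R' d d, R is followed by R' d d with FIRST {d}. Thus FOLLOW(R) = {$, d}.
FOLLOW(Q): in R->Q a P Q (occurrence 1), Q is followed by a P Q with FIRST {a}; in R->Q a P Q (occurrence 2), the suffix after Q is empty, so FOLLOW(Q) ⊇ FOLLOW(R) = {$, d}. Thus FOLLOW(Q) = {$, a, d}.
FOLLOW(P): in R->Q a P Q, P is followed by Q with FIRST {a, d}; in Q->P d R d, P is followed by d R d with FIRST {d}. Thus FOLLOW(P) = {a, d}.
FOLLOW(R'): in P->R R' d d, R' is followed by d d with FIRST {d}. Thus FOLLOW(R') = {d}.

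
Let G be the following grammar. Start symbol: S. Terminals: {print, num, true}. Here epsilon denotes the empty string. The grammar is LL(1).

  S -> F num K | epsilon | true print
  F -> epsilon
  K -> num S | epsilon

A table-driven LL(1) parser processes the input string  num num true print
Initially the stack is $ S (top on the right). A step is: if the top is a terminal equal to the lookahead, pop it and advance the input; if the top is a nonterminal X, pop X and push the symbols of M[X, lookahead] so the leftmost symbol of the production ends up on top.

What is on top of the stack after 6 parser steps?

     Stack      Input                 Action
  1  $ S        num num true print $  expand S -> F num K
  2  $ K num F  num num true print $  expand F -> epsilon
  3  $ K num    num num true print $  match num
  4  $ K        num true print $      expand K -> num S
  5  $ S num    num true print $      match num
  6  $ S        true print $          expand S -> true print
Stack after step 6: $ print true (top = true).

true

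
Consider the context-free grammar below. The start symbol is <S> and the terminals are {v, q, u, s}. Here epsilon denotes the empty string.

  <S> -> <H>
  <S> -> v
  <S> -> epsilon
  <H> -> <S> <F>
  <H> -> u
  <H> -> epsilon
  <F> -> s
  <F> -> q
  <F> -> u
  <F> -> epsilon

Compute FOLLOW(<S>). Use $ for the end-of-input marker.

{$, q, s, u}

FIRST(<F>): from <F>->s we get {s}; from <F>->q we get {q}; from <F>->u we get {u}; from <F>->epsilon we get {epsilon}. So FIRST(<F>) = {epsilon, q, s, u}.
FIRST(<S>): from <S>-><H> we get {epsilon, q, s, u, v}; from <S>->v we get {v}; from <S>->epsilon we get {epsilon}. So FIRST(<S>) = {epsilon, q, s, u, v}.
FIRST(<H>): from <H>-><S> <F> we get {epsilon, q, s, u, v}; from <H>->u we get {u}; from <H>->epsilon we get {epsilon}. So FIRST(<H>) = {epsilon, q, s, u, v}.
FOLLOW(<S>) includes $ since <S> is the start symbol.
FOLLOW(<S>): in <H>-><S> <F>, <S> is followed by <F> with FIRST {epsilon, q, s, u}; in <H>-><S> <F>, the suffix after <S> is nullable, so FOLLOW(<S>) ⊇ FOLLOW(<H>) = {$, q, s, u}. Thus FOLLOW(<S>) = {$, q, s, u}.
FOLLOW(<H>): in <S>-><H>, the suffix after <H> is empty, so FOLLOW(<H>) ⊇ FOLLOW(<S>) = {$, q, s, u}. Thus FOLLOW(<H>) = {$, q, s, u}.
FOLLOW(<F>): in <H>-><S> <F>, the suffix after <F> is empty, so FOLLOW(<F>) ⊇ FOLLOW(<H>) = {$, q, s, u}. Thus FOLLOW(<F>) = {$, q, s, u}.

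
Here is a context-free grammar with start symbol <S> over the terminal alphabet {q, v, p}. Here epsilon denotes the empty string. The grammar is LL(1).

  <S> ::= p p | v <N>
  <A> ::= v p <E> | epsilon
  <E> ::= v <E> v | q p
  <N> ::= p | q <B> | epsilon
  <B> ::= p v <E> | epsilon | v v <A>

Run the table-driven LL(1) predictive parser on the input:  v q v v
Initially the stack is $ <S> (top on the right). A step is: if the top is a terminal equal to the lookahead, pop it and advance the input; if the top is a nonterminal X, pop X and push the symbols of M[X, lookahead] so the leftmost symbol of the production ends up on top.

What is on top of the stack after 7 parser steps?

<A>

     Stack      Input      Action
  1  $ <S>      v q v v $  expand <S> ::= v <N>
  2  $ <N> v    v q v v $  match v
  3  $ <N>      q v v $    expand <N> ::= q <B>
  4  $ <B> q    q v v $    match q
  5  $ <B>      v v $      expand <B> ::= v v <A>
  6  $ <A> v v  v v $      match v
  7  $ <A> v    v $        match v
Stack after step 7: $ <A> (top = <A>).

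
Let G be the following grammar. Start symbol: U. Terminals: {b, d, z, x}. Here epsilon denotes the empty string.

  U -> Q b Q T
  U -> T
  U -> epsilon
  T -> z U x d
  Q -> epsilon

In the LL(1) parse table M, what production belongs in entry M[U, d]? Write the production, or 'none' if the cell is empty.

none

FIRST(T): from T->z U x d we get {z}. So FIRST(T) = {z}.
FIRST(Q): from Q->epsilon we get {epsilon}. So FIRST(Q) = {epsilon}.
FIRST(U): from U->Q b Q T we get {b}; from U->T we get {z}; from U->epsilon we get {epsilon}. So FIRST(U) = {epsilon, b, z}.
FOLLOW(U) includes $ since U is the start symbol.
FOLLOW(U): in T->z U x d, U is followed by x d with FIRST {x}. Thus FOLLOW(U) = {$, x}.
For U -> Q b Q T: FIRST(Q b Q T) = {b}, so it goes in M[U, t] for t ∈ {b}.
For U -> T: FIRST(T) = {z}, so it goes in M[U, t] for t ∈ {z}.
For U -> epsilon: FIRST(epsilon) = {epsilon}, so it goes in M[U, t] for t ∈ {}; since epsilon ∈ FIRST, also for every t ∈ FOLLOW(U) = {$, x}.
None of these place a production in M[U, d].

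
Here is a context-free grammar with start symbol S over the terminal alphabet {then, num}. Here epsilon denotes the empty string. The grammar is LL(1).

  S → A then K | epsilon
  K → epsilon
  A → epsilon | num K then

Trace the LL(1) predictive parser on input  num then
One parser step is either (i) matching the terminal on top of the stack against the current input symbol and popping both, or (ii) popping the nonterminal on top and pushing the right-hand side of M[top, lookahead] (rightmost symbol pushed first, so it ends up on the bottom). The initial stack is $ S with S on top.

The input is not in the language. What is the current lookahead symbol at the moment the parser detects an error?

$

     Stack                Input       Action
  1  $ S                  num then $  expand S → A then K
  2  $ K then A           num then $  expand A → num K then
  3  $ K then then K num  num then $  match num
  4  $ K then then K      then $      expand K → epsilon
  5  $ K then then        then $      match then
  6  $ K then             $           error: top is terminal then but lookahead is $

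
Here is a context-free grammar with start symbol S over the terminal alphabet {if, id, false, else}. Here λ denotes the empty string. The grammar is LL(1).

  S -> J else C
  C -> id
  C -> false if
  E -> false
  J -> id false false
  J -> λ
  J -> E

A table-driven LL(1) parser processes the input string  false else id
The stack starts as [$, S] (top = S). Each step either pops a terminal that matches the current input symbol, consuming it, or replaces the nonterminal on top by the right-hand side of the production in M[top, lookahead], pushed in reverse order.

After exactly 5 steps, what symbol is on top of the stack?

     Stack           Input            Action
  1  $ S             false else id $  expand S -> J else C
  2  $ C else J      false else id $  expand J -> E
  3  $ C else E      false else id $  expand E -> false
  4  $ C else false  false else id $  match false
  5  $ C else        else id $        match else
Stack after step 5: $ C (top = C).

C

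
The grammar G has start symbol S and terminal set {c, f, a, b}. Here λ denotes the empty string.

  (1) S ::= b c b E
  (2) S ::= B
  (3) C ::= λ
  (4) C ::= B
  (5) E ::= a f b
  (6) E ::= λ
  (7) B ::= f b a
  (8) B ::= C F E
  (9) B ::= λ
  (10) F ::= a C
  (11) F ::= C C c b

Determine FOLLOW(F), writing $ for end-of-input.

{$, a, c, f}

FIRST(E) = {λ, a}
FIRST(S) = {λ, a, b, c, f}  (via B)
FIRST(C) = {λ, a, c, f}  (via B)
FIRST(F) = {a, c, f}  (via C C c b)
FIRST(B) = {λ, a, c, f}  (via C F E)
FOLLOW(S) includes $ since S is the start symbol.
FOLLOW(S): S appears on no right-hand side. Thus FOLLOW(S) = {$}.
FOLLOW(C): in B::=C F E, C is followed by F E with FIRST {a, c, f}; in F::=a C, the suffix after C is empty, so FOLLOW(C) ⊇ FOLLOW(F) = {$, a, c, f}; in F::=C C c b (occurrence 1), C is followed by C c b with FIRST {a, c, f}; in F::=C C c b (occurrence 2), C is followed by c b with FIRST {c}. Thus FOLLOW(C) = {$, a, c, f}.
FOLLOW(B): in S::=B, the suffix after B is empty, so FOLLOW(B) ⊇ FOLLOW(S) = {$}; in C::=B, the suffix after B is empty, so FOLLOW(B) ⊇ FOLLOW(C) = {$, a, c, f}. Thus FOLLOW(B) = {$, a, c, f}.
FOLLOW(E): in S::=b c b E, the suffix after E is empty, so FOLLOW(E) ⊇ FOLLOW(S) = {$}; in B::=C F E, the suffix after E is empty, so FOLLOW(E) ⊇ FOLLOW(B) = {$, a, c, f}. Thus FOLLOW(E) = {$, a, c, f}.
FOLLOW(F): in B::=C F E, F is followed by E with FIRST {λ, a}; in B::=C F E, the suffix after F is nullable, so FOLLOW(F) ⊇ FOLLOW(B) = {$, a, c, f}. Thus FOLLOW(F) = {$, a, c, f}.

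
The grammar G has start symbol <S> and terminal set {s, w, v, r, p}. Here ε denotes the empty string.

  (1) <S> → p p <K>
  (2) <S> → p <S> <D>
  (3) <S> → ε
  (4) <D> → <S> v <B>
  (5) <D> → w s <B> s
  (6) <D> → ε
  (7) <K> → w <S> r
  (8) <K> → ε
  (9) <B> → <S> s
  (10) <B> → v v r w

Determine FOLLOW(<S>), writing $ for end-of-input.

{$, p, r, s, v, w}

FIRST(<S>): from <S>→p p <K> we get {p}; from <S>→p <S> <D> we get {p}; from <S>→ε we get {ε}. So FIRST(<S>) = {ε, p}.
FIRST(<K>): from <K>→w <S> r we get {w}; from <K>→ε we get {ε}. So FIRST(<K>) = {ε, w}.
FIRST(<D>): from <D>→<S> v <B> we get {p, v}; from <D>→w s <B> s we get {w}; from <D>→ε we get {ε}. So FIRST(<D>) = {ε, p, v, w}.
FIRST(<B>): from <B>→<S> s we get {p, s}; from <B>→v v r w we get {v}. So FIRST(<B>) = {p, s, v}.
FOLLOW(<S>) includes $ since <S> is the start symbol.
FOLLOW(<S>): in <S>→p <S> <D>, <S> is followed by <D> with FIRST {ε, p, v, w}; in <S>→p <S> <D>, the suffix after <S> is nullable (adds nothing new); in <D>→<S> v <B>, <S> is followed by v <B> with FIRST {v}; in <K>→w <S> r, <S> is followed by r with FIRST {r}; in <B>→<S> s, <S> is followed by s with FIRST {s}. Thus FOLLOW(<S>) = {$, p, r, s, v, w}.
FOLLOW(<D>): in <S>→p <S> <D>, the suffix after <D> is empty, so FOLLOW(<D>) ⊇ FOLLOW(<S>) = {$, p, r, s, v, w}. Thus FOLLOW(<D>) = {$, p, r, s, v, w}.
FOLLOW(<K>): in <S>→p p <K>, the suffix after <K> is empty, so FOLLOW(<K>) ⊇ FOLLOW(<S>) = {$, p, r, s, v, w}. Thus FOLLOW(<K>) = {$, p, r, s, v, w}.
FOLLOW(<B>): in <D>→<S> v <B>, the suffix after <B> is empty, so FOLLOW(<B>) ⊇ FOLLOW(<D>) = {$, p, r, s, v, w}; in <D>→w s <B> s, <B> is followed by s with FIRST {s}. Thus FOLLOW(<B>) = {$, p, r, s, v, w}.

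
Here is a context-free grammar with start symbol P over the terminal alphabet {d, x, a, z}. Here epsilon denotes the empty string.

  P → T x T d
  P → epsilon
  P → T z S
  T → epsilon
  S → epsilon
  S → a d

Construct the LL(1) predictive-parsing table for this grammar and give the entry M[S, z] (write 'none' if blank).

none

FIRST(T) = {epsilon}
FIRST(S) = {epsilon, a}
FIRST(P) = {epsilon, x, z}  (via T x T d, T z S)
FOLLOW(P) includes $ since P is the start symbol.
FOLLOW(P): P appears on no right-hand side. Thus FOLLOW(P) = {$}.
FOLLOW(S): in P→T z S, the suffix after S is empty, so FOLLOW(S) ⊇ FOLLOW(P) = {$}. Thus FOLLOW(S) = {$}.
For S → epsilon: FIRST(epsilon) = {epsilon}, so it goes in M[S, t] for t ∈ {}; since epsilon ∈ FIRST, also for every t ∈ FOLLOW(S) = {$}.
For S → a d: FIRST(a d) = {a}, so it goes in M[S, t] for t ∈ {a}.
None of these place a production in M[S, z].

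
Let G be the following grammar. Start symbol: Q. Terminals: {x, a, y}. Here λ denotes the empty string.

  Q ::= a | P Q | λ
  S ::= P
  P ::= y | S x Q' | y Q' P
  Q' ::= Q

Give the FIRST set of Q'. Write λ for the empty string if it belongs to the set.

{λ, a, y}

FIRST(Q): from Q::=a we get {a}; from Q::=P Q we get {y}; from Q::=λ we get {λ}. So FIRST(Q) = {λ, a, y}.
FIRST(Q'): from Q'::=Q we get {λ, a, y}. So FIRST(Q') = {λ, a, y}.
FIRST(S): from S::=P we get {y}. So FIRST(S) = {y}.
FIRST(P): from P::=y we get {y}; from P::=S x Q' we get {y}; from P::=y Q' P we get {y}. So FIRST(P) = {y}.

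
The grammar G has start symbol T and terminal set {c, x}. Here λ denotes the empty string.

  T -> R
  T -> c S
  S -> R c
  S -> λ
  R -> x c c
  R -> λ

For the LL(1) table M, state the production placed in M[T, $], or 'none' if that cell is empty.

FIRST(R) = {λ, x}
FIRST(T) = {λ, c, x}  (via R)
FIRST(S) = {λ, c, x}  (via R c)
FOLLOW(T) includes $ since T is the start symbol.
FOLLOW(T): T appears on no right-hand side. Thus FOLLOW(T) = {$}.
For T -> R: FIRST(R) = {λ, x}, so it goes in M[T, t] for t ∈ {x}; since λ ∈ FIRST, also for every t ∈ FOLLOW(T) = {$}.
For T -> c S: FIRST(c S) = {c}, so it goes in M[T, t] for t ∈ {c}.

T -> R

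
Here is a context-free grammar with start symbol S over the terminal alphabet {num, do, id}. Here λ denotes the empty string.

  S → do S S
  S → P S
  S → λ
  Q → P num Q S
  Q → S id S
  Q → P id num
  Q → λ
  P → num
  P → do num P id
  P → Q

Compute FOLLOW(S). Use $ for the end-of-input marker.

FIRST(S): from S→do S S we get {do}; from S→P S we get {λ, do, id, num}; from S→λ we get {λ}. So FIRST(S) = {λ, do, id, num}.
FIRST(Q): from Q→P num Q S we get {do, id, num}; from Q→S id S we get {do, id, num}; from Q→P id num we get {do, id, num}; from Q→λ we get {λ}. So FIRST(Q) = {λ, do, id, num}.
FIRST(P): from P→num we get {num}; from P→do num P id we get {do}; from P→Q we get {λ, do, id, num}. So FIRST(P) = {λ, do, id, num}.
FOLLOW(S) includes $ since S is the start symbol.
FOLLOW(S): in S→do S S (occurrence 1), S is followed by S with FIRST {λ, do, id, num}; in S→do S S (occurrence 1), the suffix after S is nullable (adds nothing new); in S→do S S (occurrence 2), the suffix after S is empty (adds nothing new); in S→P S, the suffix after S is empty (adds nothing new); in Q→P num Q S, the suffix after S is empty, so FOLLOW(S) ⊇ FOLLOW(Q) = {$, do, id, num}; in Q→S id S (occurrence 1), S is followed by id S with FIRST {id}; in Q→S id S (occurrence 2), the suffix after S is empty, so FOLLOW(S) ⊇ FOLLOW(Q) = {$, do, id, num}. Thus FOLLOW(S) = {$, do, id, num}.
FOLLOW(P): in S→P S, P is followed by S with FIRST {λ, do, id, num}; in S→P S, the suffix after P is nullable, so FOLLOW(P) ⊇ FOLLOW(S) = {$, do, id, num}; in Q→P num Q S, P is followed by num Q S with FIRST {num}; in Q→P id num, P is followed by id num with FIRST {id}; in P→do num P id, P is followed by id with FIRST {id}. Thus FOLLOW(P) = {$, do, id, num}.
FOLLOW(Q): in Q→P num Q S, Q is followed by S with FIRST {λ, do, id, num}; in Q→P num Q S, the suffix after Q is nullable (adds nothing new); in P→Q, the suffix after Q is empty, so FOLLOW(Q) ⊇ FOLLOW(P) = {$, do, id, num}. Thus FOLLOW(Q) = {$, do, id, num}.

{$, do, id, num}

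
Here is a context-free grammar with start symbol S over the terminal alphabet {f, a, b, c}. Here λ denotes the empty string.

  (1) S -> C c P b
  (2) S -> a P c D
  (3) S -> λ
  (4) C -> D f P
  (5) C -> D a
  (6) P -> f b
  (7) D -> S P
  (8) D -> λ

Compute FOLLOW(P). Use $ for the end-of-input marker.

FIRST(P) = {f}
FIRST(S) = {λ, a, f}  (via C c P b)
FIRST(D) = {λ, a, f}  (via S P)
FIRST(C) = {a, f}  (via D f P, D a)
FOLLOW(S) includes $ since S is the start symbol.
FOLLOW(S): in D->S P, S is followed by P with FIRST {f}. Thus FOLLOW(S) = {$, f}.
FOLLOW(C): in S->C c P b, C is followed by c P b with FIRST {c}. Thus FOLLOW(C) = {c}.
FOLLOW(D): in S->a P c D, the suffix after D is empty, so FOLLOW(D) ⊇ FOLLOW(S) = {$, f}; in C->D f P, D is followed by f P with FIRST {f}; in C->D a, D is followed by a with FIRST {a}. Thus FOLLOW(D) = {$, a, f}.
FOLLOW(P): in S->C c P b, P is followed by b with FIRST {b}; in S->a P c D, P is followed by c D with FIRST {c}; in C->D f P, the suffix after P is empty, so FOLLOW(P) ⊇ FOLLOW(C) = {c}; in D->S P, the suffix after P is empty, so FOLLOW(P) ⊇ FOLLOW(D) = {$, a, f}. Thus FOLLOW(P) = {$, a, b, c, f}.

{$, a, b, c, f}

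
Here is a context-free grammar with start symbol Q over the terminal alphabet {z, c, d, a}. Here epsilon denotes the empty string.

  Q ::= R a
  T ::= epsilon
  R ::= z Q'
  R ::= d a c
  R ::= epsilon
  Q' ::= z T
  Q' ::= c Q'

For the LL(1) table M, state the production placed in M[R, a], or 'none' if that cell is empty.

R ::= epsilon

FIRST(T): from T::=epsilon we get {epsilon}. So FIRST(T) = {epsilon}.
FIRST(R): from R::=z Q' we get {z}; from R::=d a c we get {d}; from R::=epsilon we get {epsilon}. So FIRST(R) = {epsilon, d, z}.
FIRST(Q'): from Q'::=z T we get {z}; from Q'::=c Q' we get {c}. So FIRST(Q') = {c, z}.
FIRST(Q): from Q::=R a we get {a, d, z}. So FIRST(Q) = {a, d, z}.
FOLLOW(Q) includes $ since Q is the start symbol.
FOLLOW(R): in Q::=R a, R is followed by a with FIRST {a}. Thus FOLLOW(R) = {a}.
For R ::= z Q': FIRST(z Q') = {z}, so it goes in M[R, t] for t ∈ {z}.
For R ::= d a c: FIRST(d a c) = {d}, so it goes in M[R, t] for t ∈ {d}.
For R ::= epsilon: FIRST(epsilon) = {epsilon}, so it goes in M[R, t] for t ∈ {}; since epsilon ∈ FIRST, also for every t ∈ FOLLOW(R) = {a}.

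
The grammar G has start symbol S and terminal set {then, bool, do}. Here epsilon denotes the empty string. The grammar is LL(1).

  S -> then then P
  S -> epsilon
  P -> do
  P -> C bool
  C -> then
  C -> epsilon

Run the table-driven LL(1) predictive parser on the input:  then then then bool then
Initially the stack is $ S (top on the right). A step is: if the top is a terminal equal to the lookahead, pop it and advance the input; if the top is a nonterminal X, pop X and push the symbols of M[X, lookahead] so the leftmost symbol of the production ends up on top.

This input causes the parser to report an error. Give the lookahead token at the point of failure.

step 1: stack=$ S  input=then then then bool then $  — expand S -> then then P
step 2: stack=$ P then then  input=then then then bool then $  — match then
step 3: stack=$ P then  input=then then bool then $  — match then
step 4: stack=$ P  input=then bool then $  — expand P -> C bool
step 5: stack=$ bool C  input=then bool then $  — expand C -> then
step 6: stack=$ bool then  input=then bool then $  — match then
step 7: stack=$ bool  input=bool then $  — match bool
step 8: stack=$  input=then $  — error: stack empty but input remains

then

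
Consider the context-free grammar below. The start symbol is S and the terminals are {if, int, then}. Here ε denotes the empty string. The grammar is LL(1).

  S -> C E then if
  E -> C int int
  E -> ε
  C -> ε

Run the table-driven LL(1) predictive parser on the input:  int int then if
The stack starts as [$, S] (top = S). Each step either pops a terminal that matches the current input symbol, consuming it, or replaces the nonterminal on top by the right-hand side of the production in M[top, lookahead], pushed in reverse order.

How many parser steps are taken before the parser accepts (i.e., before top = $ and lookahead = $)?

     Stack                Input              Action
  1  $ S                  int int then if $  expand S -> C E then if
  2  $ if then E C        int int then if $  expand C -> ε
  3  $ if then E          int int then if $  expand E -> C int int
  4  $ if then int int C  int int then if $  expand C -> ε
  5  $ if then int int    int int then if $  match int
  6  $ if then int        int then if $      match int
  7  $ if then            then if $          match then
  8  $ if                 if $               match if
Accept reached after 8 steps.

8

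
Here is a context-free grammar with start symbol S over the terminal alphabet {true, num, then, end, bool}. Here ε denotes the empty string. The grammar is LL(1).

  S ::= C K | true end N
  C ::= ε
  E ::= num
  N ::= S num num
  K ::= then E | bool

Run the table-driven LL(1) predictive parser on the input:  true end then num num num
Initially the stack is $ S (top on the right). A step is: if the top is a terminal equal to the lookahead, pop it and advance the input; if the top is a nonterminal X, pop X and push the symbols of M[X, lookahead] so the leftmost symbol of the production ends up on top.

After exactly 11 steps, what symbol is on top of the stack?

num

      Stack             Input                        Action
   1  $ S               true end then num num num $  expand S ::= true end N
   2  $ N end true      true end then num num num $  match true
   3  $ N end           end then num num num $       match end
   4  $ N               then num num num $           expand N ::= S num num
   5  $ num num S       then num num num $           expand S ::= C K
   6  $ num num K C     then num num num $           expand C ::= ε
   7  $ num num K       then num num num $           expand K ::= then E
   8  $ num num E then  then num num num $           match then
   9  $ num num E       num num num $                expand E ::= num
  10  $ num num num     num num num $                match num
  11  $ num num         num num $                    match num
Stack after step 11: $ num (top = num).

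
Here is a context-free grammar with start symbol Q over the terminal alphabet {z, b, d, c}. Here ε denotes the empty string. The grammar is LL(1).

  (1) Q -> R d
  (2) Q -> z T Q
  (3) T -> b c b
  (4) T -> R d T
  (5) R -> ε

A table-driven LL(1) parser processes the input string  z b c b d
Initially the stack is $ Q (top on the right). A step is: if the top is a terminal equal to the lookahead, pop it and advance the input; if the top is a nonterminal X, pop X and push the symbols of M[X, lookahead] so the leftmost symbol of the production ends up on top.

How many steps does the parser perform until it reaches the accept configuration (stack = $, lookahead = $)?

     Stack      Input        Action
  1  $ Q        z b c b d $  expand Q -> z T Q
  2  $ Q T z    z b c b d $  match z
  3  $ Q T      b c b d $    expand T -> b c b
  4  $ Q b c b  b c b d $    match b
  5  $ Q b c    c b d $      match c
  6  $ Q b      b d $        match b
  7  $ Q        d $          expand Q -> R d
  8  $ d R      d $          expand R -> ε
  9  $ d        d $          match d
Accept reached after 9 steps.

9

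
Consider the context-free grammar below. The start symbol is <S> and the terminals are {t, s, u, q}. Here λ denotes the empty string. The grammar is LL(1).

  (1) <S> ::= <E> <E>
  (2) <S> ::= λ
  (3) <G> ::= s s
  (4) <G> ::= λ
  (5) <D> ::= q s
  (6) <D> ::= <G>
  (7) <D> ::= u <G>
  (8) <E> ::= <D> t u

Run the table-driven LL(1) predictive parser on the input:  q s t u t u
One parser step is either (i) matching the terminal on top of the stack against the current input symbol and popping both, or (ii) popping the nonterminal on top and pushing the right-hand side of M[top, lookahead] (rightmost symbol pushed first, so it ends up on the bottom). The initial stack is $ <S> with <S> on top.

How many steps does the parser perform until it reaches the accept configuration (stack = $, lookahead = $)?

12

step 1: stack=$ <S>  input=q s t u t u $  — expand <S> ::= <E> <E>
step 2: stack=$ <E> <E>  input=q s t u t u $  — expand <E> ::= <D> t u
step 3: stack=$ <E> u t <D>  input=q s t u t u $  — expand <D> ::= q s
step 4: stack=$ <E> u t s q  input=q s t u t u $  — match q
step 5: stack=$ <E> u t s  input=s t u t u $  — match s
step 6: stack=$ <E> u t  input=t u t u $  — match t
step 7: stack=$ <E> u  input=u t u $  — match u
step 8: stack=$ <E>  input=t u $  — expand <E> ::= <D> t u
step 9: stack=$ u t <D>  input=t u $  — expand <D> ::= <G>
step 10: stack=$ u t <G>  input=t u $  — expand <G> ::= λ
step 11: stack=$ u t  input=t u $  — match t
step 12: stack=$ u  input=u $  — match u
Accept reached after 12 steps.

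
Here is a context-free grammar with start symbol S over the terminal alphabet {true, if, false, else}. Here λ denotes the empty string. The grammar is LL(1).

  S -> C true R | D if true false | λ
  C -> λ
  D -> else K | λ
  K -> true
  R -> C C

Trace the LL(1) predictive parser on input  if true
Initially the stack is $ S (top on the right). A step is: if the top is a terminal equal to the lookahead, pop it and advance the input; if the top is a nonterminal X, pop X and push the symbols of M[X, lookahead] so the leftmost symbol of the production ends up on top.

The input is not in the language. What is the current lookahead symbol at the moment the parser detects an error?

$

step 1: stack=$ S  input=if true $  — expand S -> D if true false
step 2: stack=$ false true if D  input=if true $  — expand D -> λ
step 3: stack=$ false true if  input=if true $  — match if
step 4: stack=$ false true  input=true $  — match true
step 5: stack=$ false  input=$  — error: top is terminal false but lookahead is $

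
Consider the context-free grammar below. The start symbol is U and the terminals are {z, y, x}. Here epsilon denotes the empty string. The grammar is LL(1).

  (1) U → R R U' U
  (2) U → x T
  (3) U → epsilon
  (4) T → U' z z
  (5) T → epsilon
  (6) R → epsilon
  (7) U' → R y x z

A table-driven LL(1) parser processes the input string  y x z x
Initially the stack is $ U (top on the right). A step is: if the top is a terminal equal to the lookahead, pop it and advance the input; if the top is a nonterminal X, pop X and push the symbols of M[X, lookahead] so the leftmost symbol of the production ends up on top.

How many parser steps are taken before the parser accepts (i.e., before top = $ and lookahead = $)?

      Stack        Input      Action
   1  $ U          y x z x $  expand U → R R U' U
   2  $ U U' R R   y x z x $  expand R → epsilon
   3  $ U U' R     y x z x $  expand R → epsilon
   4  $ U U'       y x z x $  expand U' → R y x z
   5  $ U z x y R  y x z x $  expand R → epsilon
   6  $ U z x y    y x z x $  match y
   7  $ U z x      x z x $    match x
   8  $ U z        z x $      match z
   9  $ U          x $        expand U → x T
  10  $ T x        x $        match x
  11  $ T          $          expand T → epsilon
Accept reached after 11 steps.

11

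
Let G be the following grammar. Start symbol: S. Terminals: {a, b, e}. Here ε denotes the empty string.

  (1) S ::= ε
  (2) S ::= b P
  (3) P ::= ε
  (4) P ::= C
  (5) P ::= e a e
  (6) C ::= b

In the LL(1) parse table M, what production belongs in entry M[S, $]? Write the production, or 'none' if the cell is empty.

S ::= ε

FIRST(S): from S::=ε we get {ε}; from S::=b P we get {b}. So FIRST(S) = {ε, b}.
FIRST(C): from C::=b we get {b}. So FIRST(C) = {b}.
FIRST(P): from P::=ε we get {ε}; from P::=C we get {b}; from P::=e a e we get {e}. So FIRST(P) = {ε, b, e}.
FOLLOW(S) includes $ since S is the start symbol.
FOLLOW(S): S appears on no right-hand side. Thus FOLLOW(S) = {$}.
For S ::= ε: FIRST(ε) = {ε}, so it goes in M[S, t] for t ∈ {}; since ε ∈ FIRST, also for every t ∈ FOLLOW(S) = {$}.
For S ::= b P: FIRST(b P) = {b}, so it goes in M[S, t] for t ∈ {b}.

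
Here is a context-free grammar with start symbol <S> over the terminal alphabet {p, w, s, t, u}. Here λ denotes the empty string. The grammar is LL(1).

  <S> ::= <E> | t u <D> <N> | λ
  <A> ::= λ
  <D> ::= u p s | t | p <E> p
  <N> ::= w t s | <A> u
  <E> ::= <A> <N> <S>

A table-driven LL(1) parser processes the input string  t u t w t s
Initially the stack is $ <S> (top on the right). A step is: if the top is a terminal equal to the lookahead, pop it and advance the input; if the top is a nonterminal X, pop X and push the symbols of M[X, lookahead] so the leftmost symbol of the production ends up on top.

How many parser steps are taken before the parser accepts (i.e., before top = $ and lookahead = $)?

9

     Stack          Input          Action
  1  $ <S>          t u t w t s $  expand <S> ::= t u <D> <N>
  2  $ <N> <D> u t  t u t w t s $  match t
  3  $ <N> <D> u    u t w t s $    match u
  4  $ <N> <D>      t w t s $      expand <D> ::= t
  5  $ <N> t        t w t s $      match t
  6  $ <N>          w t s $        expand <N> ::= w t s
  7  $ s t w        w t s $        match w
  8  $ s t          t s $          match t
  9  $ s            s $            match s
Accept reached after 9 steps.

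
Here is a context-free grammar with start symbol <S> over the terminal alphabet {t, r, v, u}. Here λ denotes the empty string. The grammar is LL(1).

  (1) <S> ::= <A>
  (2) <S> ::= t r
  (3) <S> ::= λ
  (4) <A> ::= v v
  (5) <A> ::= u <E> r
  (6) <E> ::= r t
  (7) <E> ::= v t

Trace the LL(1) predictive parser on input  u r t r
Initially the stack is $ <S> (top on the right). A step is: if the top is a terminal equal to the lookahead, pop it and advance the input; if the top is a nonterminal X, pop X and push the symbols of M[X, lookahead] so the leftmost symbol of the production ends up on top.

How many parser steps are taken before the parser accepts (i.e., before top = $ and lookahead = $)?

7

step 1: stack=$ <S>  input=u r t r $  — expand <S> ::= <A>
step 2: stack=$ <A>  input=u r t r $  — expand <A> ::= u <E> r
step 3: stack=$ r <E> u  input=u r t r $  — match u
step 4: stack=$ r <E>  input=r t r $  — expand <E> ::= r t
step 5: stack=$ r t r  input=r t r $  — match r
step 6: stack=$ r t  input=t r $  — match t
step 7: stack=$ r  input=r $  — match r
Accept reached after 7 steps.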